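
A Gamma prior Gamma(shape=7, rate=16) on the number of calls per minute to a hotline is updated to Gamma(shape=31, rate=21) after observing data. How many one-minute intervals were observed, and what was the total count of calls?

A Gamma(α, β) prior (rate parametrization) on a Poisson rate with n observations summing to S gives posterior Gamma(α+S, β+n).
Matching: Σxᵢ = 31 − 7 = 24 and n = 21 − 16 = 5.

n = 5 one-minute intervals with total 24 calls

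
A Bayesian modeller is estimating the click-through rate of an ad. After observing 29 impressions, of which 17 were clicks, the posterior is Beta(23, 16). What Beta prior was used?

Beta(6, 4)

Beta is conjugate to the binomial likelihood: posterior = Beta(a+s, b+f).
Subtract the data counts: 23−17=6, 16−12=4.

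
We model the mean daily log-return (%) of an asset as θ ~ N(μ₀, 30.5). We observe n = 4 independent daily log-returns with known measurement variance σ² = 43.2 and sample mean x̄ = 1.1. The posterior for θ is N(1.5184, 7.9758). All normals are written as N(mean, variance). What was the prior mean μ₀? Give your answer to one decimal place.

μ₀ = 2.7

With known observation variance, the Normal–Normal posterior has precision τ_n = τ₀ + n/σ² and mean μ_n = (τ₀μ₀ + (n/σ²)x̄)/τ_n.
Here τ₀ = 1/30.5 = 0.032787 and τ_data = 4/43.2 = 0.092593, so τ_n = 0.125380.
Rearranging for μ₀: μ₀ = (μ_n·τ_n − τ_data·x̄)/τ₀ = (1.5184·0.125380 − 0.092593·1.1) / 0.032787 = 0.088525/0.032787 ≈ 2.7.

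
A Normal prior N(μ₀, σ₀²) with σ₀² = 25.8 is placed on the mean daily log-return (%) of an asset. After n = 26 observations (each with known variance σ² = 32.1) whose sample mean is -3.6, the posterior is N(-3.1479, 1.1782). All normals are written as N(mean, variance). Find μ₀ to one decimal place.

With known observation variance, the Normal–Normal posterior has precision τ_n = τ₀ + n/σ² and mean μ_n = (τ₀μ₀ + (n/σ²)x̄)/τ_n.
Here τ₀ = 1/25.8 = 0.038760 and τ_data = 26/32.1 = 0.809969, so τ_n = 0.848729.
Rearranging for μ₀: μ₀ = (μ_n·τ_n − τ_data·x̄)/τ₀ = (-3.1479·0.848729 − 0.809969·-3.6) / 0.038760 = 0.244174/0.038760 ≈ 6.3.

μ₀ = 6.3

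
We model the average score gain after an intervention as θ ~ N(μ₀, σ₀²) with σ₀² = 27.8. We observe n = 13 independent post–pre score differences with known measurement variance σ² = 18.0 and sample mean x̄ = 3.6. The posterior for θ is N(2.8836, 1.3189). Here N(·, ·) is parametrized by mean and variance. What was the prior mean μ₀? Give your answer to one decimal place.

μ₀ = -11.5

With known observation variance, the Normal–Normal posterior has precision τ_n = τ₀ + n/σ² and mean μ_n = (τ₀μ₀ + (n/σ²)x̄)/τ_n.
Here τ₀ = 1/27.8 = 0.035971 and τ_data = 13/18.0 = 0.722222, so τ_n = 0.758193.
Rearranging for μ₀: μ₀ = (μ_n·τ_n − τ_data·x̄)/τ₀ = (2.8836·0.758193 − 0.722222·3.6) / 0.035971 = -0.413674/0.035971 ≈ -11.5.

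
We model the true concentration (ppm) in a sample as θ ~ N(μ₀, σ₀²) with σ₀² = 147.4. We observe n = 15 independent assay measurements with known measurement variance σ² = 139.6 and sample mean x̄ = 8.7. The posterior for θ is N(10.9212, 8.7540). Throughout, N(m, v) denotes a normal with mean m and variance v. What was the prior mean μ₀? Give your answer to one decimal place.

The posterior mean is a precision-weighted average: μ_n = (τ₀μ₀ + τ_data·x̄)/(τ₀+τ_data), with τ₀=1/σ₀² and τ_data=n/σ².
Here τ₀ = 1/147.4 = 0.006784 and τ_data = 15/139.6 = 0.107450, so τ_n = 0.114234.
Rearranging for μ₀: μ₀ = (μ_n·τ_n − τ_data·x̄)/τ₀ = (10.9212·0.114234 − 0.107450·8.7) / 0.006784 = 0.312757/0.006784 ≈ 46.1.

μ₀ = 46.1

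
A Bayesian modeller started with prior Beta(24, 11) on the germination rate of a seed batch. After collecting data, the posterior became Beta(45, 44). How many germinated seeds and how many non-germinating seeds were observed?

21 germinated seeds and 33 non-germinating seeds

A Beta(α, β) prior with s successes and f failures in binomial data gives a Beta(α+s, β+f) posterior.
So s = 45 − 24 = 21 and f = 44 − 11 = 33.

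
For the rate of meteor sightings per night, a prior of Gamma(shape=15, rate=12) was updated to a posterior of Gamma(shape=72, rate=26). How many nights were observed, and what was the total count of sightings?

n = 14 nights with total 57 sightings

Gamma–Poisson conjugacy: posterior shape = α + Σxᵢ, posterior rate = β + n.
Matching: Σxᵢ = 72 − 15 = 57 and n = 26 − 12 = 14.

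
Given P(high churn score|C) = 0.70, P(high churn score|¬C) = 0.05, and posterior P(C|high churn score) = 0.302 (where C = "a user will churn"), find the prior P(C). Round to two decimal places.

P(C) = 0.03

Bayes' rule in odds form gives O(C|E) = O(C)·[P(E|C)/P(E|¬C)], hence O(C) = O(C|E)/LR.
Posterior odds = 0.302/(1−0.302) = 0.4327. LR = 0.70/0.05 = 14.0000.
Prior odds = 0.4327/14.0000 = 0.0309, so P(C) = 0.0309/(1+0.0309) ≈ 0.03.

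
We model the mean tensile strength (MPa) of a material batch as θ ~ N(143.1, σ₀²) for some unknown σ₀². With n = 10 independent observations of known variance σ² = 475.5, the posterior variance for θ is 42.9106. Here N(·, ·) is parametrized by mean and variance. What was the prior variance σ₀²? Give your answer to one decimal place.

For the Normal–Normal model with known σ², precisions add: τ_n = τ₀ + n/σ².
So 1/σ₀² = 1/42.9106 − 10/475.5 = 0.023304 − 0.021030 = 0.002274.
Hence σ₀² = 1/0.002274 ≈ 439.8.

σ₀² = 439.8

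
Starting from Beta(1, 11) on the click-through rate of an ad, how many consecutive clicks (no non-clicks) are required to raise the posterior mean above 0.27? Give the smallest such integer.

k = 4

After k clicks and 0 non-clicks the posterior is Beta(1+k, 11), with mean (1+k)/(1+11+k).
Set (1+k)/(12+k) > 0.27 and solve: k > (0.27·12 − 1)/(1 − 0.27) = 3.068.
The smallest integer exceeding 3.068 is 4.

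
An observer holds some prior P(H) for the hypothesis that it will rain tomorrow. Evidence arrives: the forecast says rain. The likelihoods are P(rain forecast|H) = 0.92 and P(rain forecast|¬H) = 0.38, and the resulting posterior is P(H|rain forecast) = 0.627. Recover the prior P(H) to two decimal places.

P(H) = 0.41

In odds form, posterior odds = prior odds × likelihood ratio, so prior odds = posterior odds ÷ LR.
Posterior odds = 0.627/(1−0.627) = 1.6810. LR = 0.92/0.38 = 2.4211.
Prior odds = 1.6810/2.4211 = 0.6943, so P(H) = 0.6943/(1+0.6943) ≈ 0.41.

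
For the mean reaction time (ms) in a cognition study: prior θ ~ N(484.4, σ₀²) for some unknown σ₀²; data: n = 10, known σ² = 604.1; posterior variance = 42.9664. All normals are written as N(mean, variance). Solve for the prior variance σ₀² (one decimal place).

For the Normal–Normal model with known σ², precisions add: τ_n = τ₀ + n/σ².
So 1/σ₀² = 1/42.9664 − 10/604.1 = 0.023274 − 0.016554 = 0.006720.
Hence σ₀² = 1/0.006720 ≈ 148.8.

σ₀² = 148.8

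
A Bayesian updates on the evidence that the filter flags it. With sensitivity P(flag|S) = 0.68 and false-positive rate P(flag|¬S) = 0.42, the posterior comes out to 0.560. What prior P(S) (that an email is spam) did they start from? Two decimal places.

In odds form, posterior odds = prior odds × likelihood ratio, so prior odds = posterior odds ÷ LR.
Posterior odds = 0.560/(1−0.560) = 1.2727. LR = 0.68/0.42 = 1.6190.
Prior odds = 1.2727/1.6190 = 0.7861, so P(S) = 0.7861/(1+0.7861) ≈ 0.44.

P(S) = 0.44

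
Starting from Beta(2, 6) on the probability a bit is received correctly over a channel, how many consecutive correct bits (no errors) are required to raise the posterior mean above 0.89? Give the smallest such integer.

k = 47

After k correct bits and 0 errors the posterior is Beta(2+k, 6), with mean (2+k)/(2+6+k).
Set (2+k)/(8+k) > 0.89 and solve: k > (0.89·8 − 2)/(1 − 0.89) = 46.545.
The smallest integer exceeding 46.545 is 47, and checking k=47: (49)/(55) = 0.8909 > 0.89.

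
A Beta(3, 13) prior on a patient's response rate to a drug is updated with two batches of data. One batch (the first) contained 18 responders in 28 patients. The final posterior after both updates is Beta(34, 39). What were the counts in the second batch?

13 responders and 16 non-responders

Sequential conjugate updates are equivalent to a single update on the pooled data, so total successes = posterior α − prior α and total failures = posterior β − prior β.
Total across both batches: 34−3=31 responders, 39−13=26 non-responders.
Subtract the first batch: 31−18=13 responders and 26−10=16 non-responders.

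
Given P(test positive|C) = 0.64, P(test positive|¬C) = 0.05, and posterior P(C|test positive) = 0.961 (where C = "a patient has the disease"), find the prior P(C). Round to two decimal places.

In odds form, posterior odds = prior odds × likelihood ratio, so prior odds = posterior odds ÷ LR.
Posterior odds = 0.961/(1−0.961) = 24.6410. LR = 0.64/0.05 = 12.8000.
Prior odds = 24.6410/12.8000 = 1.9251, so P(C) = 1.9251/(1+1.9251) ≈ 0.66.

P(C) = 0.66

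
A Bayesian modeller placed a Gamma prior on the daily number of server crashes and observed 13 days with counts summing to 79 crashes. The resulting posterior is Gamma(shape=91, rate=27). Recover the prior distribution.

Gamma(shape=12, rate=14)

Gamma–Poisson conjugacy: posterior shape = α + Σxᵢ, posterior rate = β + n.
So α = 91 − 79 = 12 and β = 27 − 13 = 14.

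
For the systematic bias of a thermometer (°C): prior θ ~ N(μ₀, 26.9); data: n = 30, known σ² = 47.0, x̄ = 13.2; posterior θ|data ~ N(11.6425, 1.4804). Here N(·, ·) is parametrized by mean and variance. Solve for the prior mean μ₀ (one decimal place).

With known observation variance, the Normal–Normal posterior has precision τ_n = τ₀ + n/σ² and mean μ_n = (τ₀μ₀ + (n/σ²)x̄)/τ_n.
Here τ₀ = 1/26.9 = 0.037175 and τ_data = 30/47.0 = 0.638298, so τ_n = 0.675473.
Rearranging for μ₀: μ₀ = (μ_n·τ_n − τ_data·x̄)/τ₀ = (11.6425·0.675473 − 0.638298·13.2) / 0.037175 = -0.561339/0.037175 ≈ -15.1.

μ₀ = -15.1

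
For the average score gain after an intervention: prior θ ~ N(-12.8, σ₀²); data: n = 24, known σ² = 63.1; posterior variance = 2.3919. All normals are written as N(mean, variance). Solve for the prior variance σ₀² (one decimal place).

Posterior precision equals prior precision plus data precision: 1/σ_n² = 1/σ₀² + n/σ².
So 1/σ₀² = 1/2.3919 − 24/63.1 = 0.418078 − 0.380349 = 0.037729.
Hence σ₀² = 1/0.037729 ≈ 26.5.

σ₀² = 26.5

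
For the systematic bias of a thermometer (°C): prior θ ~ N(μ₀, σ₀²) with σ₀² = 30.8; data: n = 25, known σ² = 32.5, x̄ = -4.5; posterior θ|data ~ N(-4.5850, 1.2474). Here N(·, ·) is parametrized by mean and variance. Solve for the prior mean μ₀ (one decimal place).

With known observation variance, the Normal–Normal posterior has precision τ_n = τ₀ + n/σ² and mean μ_n = (τ₀μ₀ + (n/σ²)x̄)/τ_n.
Here τ₀ = 1/30.8 = 0.032468 and τ_data = 25/32.5 = 0.769231, so τ_n = 0.801699.
Rearranging for μ₀: μ₀ = (μ_n·τ_n − τ_data·x̄)/τ₀ = (-4.5850·0.801699 − 0.769231·-4.5) / 0.032468 = -0.214250/0.032468 ≈ -6.6.

μ₀ = -6.6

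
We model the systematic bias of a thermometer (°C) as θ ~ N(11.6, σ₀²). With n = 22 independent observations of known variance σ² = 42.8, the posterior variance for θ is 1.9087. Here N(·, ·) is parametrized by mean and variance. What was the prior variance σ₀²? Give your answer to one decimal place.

σ₀² = 101.0

Posterior precision equals prior precision plus data precision: 1/σ_n² = 1/σ₀² + n/σ².
So 1/σ₀² = 1/1.9087 − 22/42.8 = 0.523917 − 0.514019 = 0.009898.
Hence σ₀² = 1/0.009898 ≈ 101.0.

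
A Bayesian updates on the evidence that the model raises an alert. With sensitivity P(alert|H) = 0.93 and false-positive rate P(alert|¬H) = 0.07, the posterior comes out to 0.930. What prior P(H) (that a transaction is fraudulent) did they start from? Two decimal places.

In odds form, posterior odds = prior odds × likelihood ratio, so prior odds = posterior odds ÷ LR.
Posterior odds = 0.930/(1−0.930) = 13.2857. LR = 0.93/0.07 = 13.2857.
Prior odds = 13.2857/13.2857 = 1.0000, so P(H) = 1.0000/(1+1.0000) ≈ 0.50.

P(H) = 0.50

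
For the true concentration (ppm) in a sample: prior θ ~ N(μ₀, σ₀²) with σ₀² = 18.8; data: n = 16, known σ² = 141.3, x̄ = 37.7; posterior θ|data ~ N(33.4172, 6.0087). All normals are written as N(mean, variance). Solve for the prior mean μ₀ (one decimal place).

With known observation variance, the Normal–Normal posterior has precision τ_n = τ₀ + n/σ² and mean μ_n = (τ₀μ₀ + (n/σ²)x̄)/τ_n.
Here τ₀ = 1/18.8 = 0.053191 and τ_data = 16/141.3 = 0.113234, so τ_n = 0.166425.
Rearranging for μ₀: μ₀ = (μ_n·τ_n − τ_data·x̄)/τ₀ = (33.4172·0.166425 − 0.113234·37.7) / 0.053191 = 1.292536/0.053191 ≈ 24.3.

μ₀ = 24.3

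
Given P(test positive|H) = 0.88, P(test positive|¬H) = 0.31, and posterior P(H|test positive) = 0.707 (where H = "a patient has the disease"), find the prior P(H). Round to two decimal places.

Bayes' rule in odds form gives O(H|E) = O(H)·[P(E|H)/P(E|¬H)], hence O(H) = O(H|E)/LR.
Posterior odds = 0.707/(1−0.707) = 2.4130. LR = 0.88/0.31 = 2.8387.
Prior odds = 2.4130/2.8387 = 0.8500, so P(H) = 0.8500/(1+0.8500) ≈ 0.46.

P(H) = 0.46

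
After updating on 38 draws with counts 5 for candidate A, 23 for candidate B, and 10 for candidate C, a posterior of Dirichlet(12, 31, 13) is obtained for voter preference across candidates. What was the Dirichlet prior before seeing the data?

For a Dirichlet(α) prior with multinomial counts c, the posterior is Dirichlet(α + c) componentwise.
Subtract each count from the matching posterior parameter: 12−5=7, 31−23=8, 13−10=3.

Dirichlet(7, 8, 3)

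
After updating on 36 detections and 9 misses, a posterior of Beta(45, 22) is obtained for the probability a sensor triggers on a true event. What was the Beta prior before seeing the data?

Beta(9, 13)

A Beta(a, b) prior with s successes and f failures in binomial data gives a Beta(a+s, b+f) posterior.
So a = 45 − 36 = 9 and b = 22 − 9 = 13.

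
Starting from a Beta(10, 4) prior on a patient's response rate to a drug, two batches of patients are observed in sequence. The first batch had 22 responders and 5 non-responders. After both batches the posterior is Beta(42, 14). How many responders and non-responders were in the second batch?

Because Beta–binomial updating is additive in the counts, the combined data contributed (α_post−α_prior, β_post−β_prior) successes and failures.
Total across both batches: 42−10=32 responders, 14−4=10 non-responders.
Subtract the first batch: 32−22=10 responders and 10−5=5 non-responders.

10 responders and 5 non-responders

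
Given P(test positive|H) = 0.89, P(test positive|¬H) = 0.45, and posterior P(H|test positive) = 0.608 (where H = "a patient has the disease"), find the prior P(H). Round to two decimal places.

P(H) = 0.44

In odds form, posterior odds = prior odds × likelihood ratio, so prior odds = posterior odds ÷ LR.
Posterior odds = 0.608/(1−0.608) = 1.5510. LR = 0.89/0.45 = 1.9778.
Prior odds = 1.5510/1.9778 = 0.7842, so P(H) = 0.7842/(1+0.7842) ≈ 0.44.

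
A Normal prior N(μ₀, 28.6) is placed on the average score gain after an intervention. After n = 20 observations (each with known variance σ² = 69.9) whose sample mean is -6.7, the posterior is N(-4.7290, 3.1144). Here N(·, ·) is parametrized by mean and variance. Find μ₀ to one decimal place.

μ₀ = 11.4

With known observation variance, the Normal–Normal posterior has precision τ_n = τ₀ + n/σ² and mean μ_n = (τ₀μ₀ + (n/σ²)x̄)/τ_n.
Here τ₀ = 1/28.6 = 0.034965 and τ_data = 20/69.9 = 0.286123, so τ_n = 0.321088.
Rearranging for μ₀: μ₀ = (μ_n·τ_n − τ_data·x̄)/τ₀ = (-4.7290·0.321088 − 0.286123·-6.7) / 0.034965 = 0.398599/0.034965 ≈ 11.4.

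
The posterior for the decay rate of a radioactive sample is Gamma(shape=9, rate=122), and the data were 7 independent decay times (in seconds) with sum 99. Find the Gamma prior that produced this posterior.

For an exponential likelihood with a Gamma(α, β) prior on the rate, n observations with total T give posterior Gamma(α+n, β+T).
So α = 9 − 7 = 2 and β = 122 − 99 = 23.

Gamma(shape=2, rate=23)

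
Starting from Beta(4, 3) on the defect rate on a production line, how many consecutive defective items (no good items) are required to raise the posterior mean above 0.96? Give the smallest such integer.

k = 69

After k defective items and 0 good items the posterior is Beta(4+k, 3), with mean (4+k)/(4+3+k).
Set (4+k)/(7+k) > 0.96 and solve: k > (0.96·7 − 4)/(1 − 0.96) = 68.000.
The smallest integer exceeding 68.000 is 69, and checking k=69: (73)/(76) = 0.9605 > 0.96.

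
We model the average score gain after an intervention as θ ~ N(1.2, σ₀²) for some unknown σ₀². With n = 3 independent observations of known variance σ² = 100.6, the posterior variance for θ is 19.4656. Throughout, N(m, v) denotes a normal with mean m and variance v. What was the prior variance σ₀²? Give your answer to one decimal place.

σ₀² = 46.4

Posterior precision equals prior precision plus data precision: 1/σ_n² = 1/σ₀² + n/σ².
So 1/σ₀² = 1/19.4656 − 3/100.6 = 0.051373 − 0.029821 = 0.021552.
Hence σ₀² = 1/0.021552 ≈ 46.4.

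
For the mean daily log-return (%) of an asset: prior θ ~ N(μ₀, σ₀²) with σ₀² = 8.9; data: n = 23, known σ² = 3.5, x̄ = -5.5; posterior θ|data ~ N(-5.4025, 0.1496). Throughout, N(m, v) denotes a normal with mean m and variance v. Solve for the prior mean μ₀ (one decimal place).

With known observation variance, the Normal–Normal posterior has precision τ_n = τ₀ + n/σ² and mean μ_n = (τ₀μ₀ + (n/σ²)x̄)/τ_n.
Here τ₀ = 1/8.9 = 0.112360 and τ_data = 23/3.5 = 6.571429, so τ_n = 6.683789.
Rearranging for μ₀: μ₀ = (μ_n·τ_n − τ_data·x̄)/τ₀ = (-5.4025·6.683789 − 6.571429·-5.5) / 0.112360 = 0.033689/0.112360 ≈ 0.3.

μ₀ = 0.3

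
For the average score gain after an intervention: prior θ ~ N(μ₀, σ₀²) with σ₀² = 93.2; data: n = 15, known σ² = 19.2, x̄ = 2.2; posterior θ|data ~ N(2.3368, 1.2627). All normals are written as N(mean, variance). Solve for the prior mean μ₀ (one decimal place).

μ₀ = 12.3

The posterior mean is a precision-weighted average: μ_n = (τ₀μ₀ + τ_data·x̄)/(τ₀+τ_data), with τ₀=1/σ₀² and τ_data=n/σ².
Here τ₀ = 1/93.2 = 0.010730 and τ_data = 15/19.2 = 0.781250, so τ_n = 0.791980.
Rearranging for μ₀: μ₀ = (μ_n·τ_n − τ_data·x̄)/τ₀ = (2.3368·0.791980 − 0.781250·2.2) / 0.010730 = 0.131949/0.010730 ≈ 12.3.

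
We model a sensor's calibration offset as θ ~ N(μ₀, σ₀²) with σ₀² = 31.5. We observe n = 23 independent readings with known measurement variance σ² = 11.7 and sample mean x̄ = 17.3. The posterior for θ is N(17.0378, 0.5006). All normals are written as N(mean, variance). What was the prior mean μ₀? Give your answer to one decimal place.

The posterior mean is a precision-weighted average: μ_n = (τ₀μ₀ + τ_data·x̄)/(τ₀+τ_data), with τ₀=1/σ₀² and τ_data=n/σ².
Here τ₀ = 1/31.5 = 0.031746 and τ_data = 23/11.7 = 1.965812, so τ_n = 1.997558.
Rearranging for μ₀: μ₀ = (μ_n·τ_n − τ_data·x̄)/τ₀ = (17.0378·1.997558 − 1.965812·17.3) / 0.031746 = 0.025446/0.031746 ≈ 0.8.

μ₀ = 0.8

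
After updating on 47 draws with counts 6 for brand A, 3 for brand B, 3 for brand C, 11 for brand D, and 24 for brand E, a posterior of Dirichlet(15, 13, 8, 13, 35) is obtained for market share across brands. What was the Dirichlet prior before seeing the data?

Dirichlet(9, 10, 5, 2, 11)

For a Dirichlet(α) prior with multinomial counts c, the posterior is Dirichlet(α + c) componentwise.
Subtract each count from the matching posterior parameter: 15−6=9, 13−3=10, 8−3=5, 13−11=2, 35−24=11.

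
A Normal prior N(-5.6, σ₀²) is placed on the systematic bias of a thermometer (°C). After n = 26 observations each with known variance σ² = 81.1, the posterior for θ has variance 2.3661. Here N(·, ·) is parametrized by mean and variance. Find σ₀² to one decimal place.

Posterior precision equals prior precision plus data precision: 1/σ_n² = 1/σ₀² + n/σ².
So 1/σ₀² = 1/2.3661 − 26/81.1 = 0.422636 − 0.320592 = 0.102044.
Hence σ₀² = 1/0.102044 ≈ 9.8.

σ₀² = 9.8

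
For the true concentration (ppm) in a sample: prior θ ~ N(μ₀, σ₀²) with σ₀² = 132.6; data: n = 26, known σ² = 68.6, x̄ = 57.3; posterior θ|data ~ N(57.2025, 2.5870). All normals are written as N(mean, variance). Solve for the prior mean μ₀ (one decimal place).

With known observation variance, the Normal–Normal posterior has precision τ_n = τ₀ + n/σ² and mean μ_n = (τ₀μ₀ + (n/σ²)x̄)/τ_n.
Here τ₀ = 1/132.6 = 0.007541 and τ_data = 26/68.6 = 0.379009, so τ_n = 0.386550.
Rearranging for μ₀: μ₀ = (μ_n·τ_n − τ_data·x̄)/τ₀ = (57.2025·0.386550 − 0.379009·57.3) / 0.007541 = 0.394411/0.007541 ≈ 52.3.

μ₀ = 52.3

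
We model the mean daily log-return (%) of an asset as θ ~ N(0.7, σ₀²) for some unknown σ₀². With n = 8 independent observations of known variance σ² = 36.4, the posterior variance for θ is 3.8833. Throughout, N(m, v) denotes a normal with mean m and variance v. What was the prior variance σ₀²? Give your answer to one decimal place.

σ₀² = 26.5

For the Normal–Normal model with known σ², precisions add: τ_n = τ₀ + n/σ².
So 1/σ₀² = 1/3.8833 − 8/36.4 = 0.257513 − 0.219780 = 0.037733.
Hence σ₀² = 1/0.037733 ≈ 26.5.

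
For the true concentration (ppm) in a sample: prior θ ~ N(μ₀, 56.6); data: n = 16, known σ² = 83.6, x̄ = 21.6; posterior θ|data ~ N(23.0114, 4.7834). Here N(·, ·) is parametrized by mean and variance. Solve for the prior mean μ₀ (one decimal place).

The posterior mean is a precision-weighted average: μ_n = (τ₀μ₀ + τ_data·x̄)/(τ₀+τ_data), with τ₀=1/σ₀² and τ_data=n/σ².
Here τ₀ = 1/56.6 = 0.017668 and τ_data = 16/83.6 = 0.191388, so τ_n = 0.209056.
Rearranging for μ₀: μ₀ = (μ_n·τ_n − τ_data·x̄)/τ₀ = (23.0114·0.209056 − 0.191388·21.6) / 0.017668 = 0.676690/0.017668 ≈ 38.3.

μ₀ = 38.3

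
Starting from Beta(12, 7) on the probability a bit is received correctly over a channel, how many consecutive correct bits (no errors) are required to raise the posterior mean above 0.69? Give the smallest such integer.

k = 4

After k correct bits and 0 errors the posterior is Beta(12+k, 7), with mean (12+k)/(12+7+k).
Set (12+k)/(19+k) > 0.69 and solve: k > (0.69·19 − 12)/(1 − 0.69) = 3.581.
The smallest integer exceeding 3.581 is 4, and checking k=4: (16)/(23) = 0.6957 > 0.69.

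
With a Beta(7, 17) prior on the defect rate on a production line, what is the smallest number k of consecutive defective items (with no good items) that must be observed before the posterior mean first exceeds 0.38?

After k defective items and 0 good items the posterior is Beta(7+k, 17), with mean (7+k)/(7+17+k).
Set (7+k)/(24+k) > 0.38 and solve: k > (0.38·24 − 7)/(1 − 0.38) = 3.419.
The smallest integer exceeding 3.419 is 4, and checking k=4: (11)/(28) = 0.3929 > 0.38.

k = 4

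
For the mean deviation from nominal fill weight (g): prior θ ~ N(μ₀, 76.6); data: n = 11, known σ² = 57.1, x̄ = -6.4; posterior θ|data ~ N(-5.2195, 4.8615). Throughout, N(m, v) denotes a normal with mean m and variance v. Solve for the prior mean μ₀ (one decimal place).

With known observation variance, the Normal–Normal posterior has precision τ_n = τ₀ + n/σ² and mean μ_n = (τ₀μ₀ + (n/σ²)x̄)/τ_n.
Here τ₀ = 1/76.6 = 0.013055 and τ_data = 11/57.1 = 0.192644, so τ_n = 0.205699.
Rearranging for μ₀: μ₀ = (μ_n·τ_n − τ_data·x̄)/τ₀ = (-5.2195·0.205699 − 0.192644·-6.4) / 0.013055 = 0.159276/0.013055 ≈ 12.2.

μ₀ = 12.2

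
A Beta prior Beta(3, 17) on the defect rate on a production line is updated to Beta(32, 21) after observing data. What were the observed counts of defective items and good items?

Under Beta–binomial conjugacy the posterior parameters are (α+s, β+f).
So s = 32 − 3 = 29 and f = 21 − 17 = 4.

29 defective items and 4 good items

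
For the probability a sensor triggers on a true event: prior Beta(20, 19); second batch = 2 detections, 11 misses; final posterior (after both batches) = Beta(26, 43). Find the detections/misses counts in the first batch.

Because Beta–binomial updating is additive in the counts, the combined data contributed (α_post−α_prior, β_post−β_prior) successes and failures.
Total across both batches: 26−20=6 detections, 43−19=24 misses.
Subtract the second batch: 6−2=4 detections and 24−11=13 misses.

4 detections and 13 misses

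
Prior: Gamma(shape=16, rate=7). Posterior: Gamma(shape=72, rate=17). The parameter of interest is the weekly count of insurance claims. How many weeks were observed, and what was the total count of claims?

n = 10 weeks with total 56 claims

A Gamma(α, β) prior (rate parametrization) on a Poisson rate with n observations summing to S gives posterior Gamma(α+S, β+n).
Matching: Σxᵢ = 72 − 16 = 56 and n = 17 − 7 = 10.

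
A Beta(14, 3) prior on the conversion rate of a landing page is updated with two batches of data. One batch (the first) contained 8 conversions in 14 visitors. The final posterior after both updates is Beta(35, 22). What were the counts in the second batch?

13 conversions and 13 bounces

Sequential conjugate updates are equivalent to a single update on the pooled data, so total successes = posterior α − prior α and total failures = posterior β − prior β.
Total across both batches: 35−14=21 conversions, 22−3=19 bounces.
Subtract the first batch: 21−8=13 conversions and 19−6=13 bounces.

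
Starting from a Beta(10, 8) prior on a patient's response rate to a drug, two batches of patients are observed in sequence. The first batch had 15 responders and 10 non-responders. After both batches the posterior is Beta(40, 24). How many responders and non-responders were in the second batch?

15 responders and 6 non-responders

Because Beta–binomial updating is additive in the counts, the combined data contributed (α_post−α_prior, β_post−β_prior) successes and failures.
Total across both batches: 40−10=30 responders, 24−8=16 non-responders.
Subtract the first batch: 30−15=15 responders and 16−10=6 non-responders.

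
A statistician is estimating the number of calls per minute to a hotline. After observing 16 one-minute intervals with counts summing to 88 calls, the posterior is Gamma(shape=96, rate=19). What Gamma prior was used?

Gamma–Poisson conjugacy: posterior shape = α + Σxᵢ, posterior rate = β + n.
So α = 96 − 88 = 8 and β = 19 − 16 = 3.

Gamma(shape=8, rate=3)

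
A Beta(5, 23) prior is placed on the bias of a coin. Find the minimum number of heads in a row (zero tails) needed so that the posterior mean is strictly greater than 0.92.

k = 260

After k heads and 0 tails the posterior is Beta(5+k, 23), with mean (5+k)/(5+23+k).
Set (5+k)/(28+k) > 0.92 and solve: k > (0.92·28 − 5)/(1 − 0.92) = 259.500.
The smallest integer exceeding 259.500 is 260, and checking k=260: (265)/(288) = 0.9201 > 0.92.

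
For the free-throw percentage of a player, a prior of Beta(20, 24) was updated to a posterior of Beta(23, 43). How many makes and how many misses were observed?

A Beta(α, β) prior with s successes and f failures in binomial data gives a Beta(α+s, β+f) posterior.
So s = 23 − 20 = 3 and f = 43 − 24 = 19.

3 makes and 19 misses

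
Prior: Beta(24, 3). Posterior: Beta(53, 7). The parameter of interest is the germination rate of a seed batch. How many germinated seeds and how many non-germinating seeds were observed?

29 germinated seeds and 4 non-germinating seeds

Beta is conjugate to the binomial likelihood: posterior = Beta(α+s, β+f).
Match parameters: s=53−24=29, f=7−3=4.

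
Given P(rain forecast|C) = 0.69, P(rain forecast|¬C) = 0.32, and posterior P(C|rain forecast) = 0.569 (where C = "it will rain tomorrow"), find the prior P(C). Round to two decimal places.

P(C) = 0.38

Bayes' rule in odds form gives O(C|E) = O(C)·[P(E|C)/P(E|¬C)], hence O(C) = O(C|E)/LR.
Posterior odds = 0.569/(1−0.569) = 1.3202. LR = 0.69/0.32 = 2.1562.
Prior odds = 1.3202/2.1562 = 0.6123, so P(C) = 0.6123/(1+0.6123) ≈ 0.38.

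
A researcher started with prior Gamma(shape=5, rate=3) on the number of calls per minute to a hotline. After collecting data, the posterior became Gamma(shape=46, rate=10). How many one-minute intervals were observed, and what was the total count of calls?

A Gamma(α, β) prior (rate parametrization) on a Poisson rate with n observations summing to S gives posterior Gamma(α+S, β+n).
Matching: Σxᵢ = 46 − 5 = 41 and n = 10 − 3 = 7.

n = 7 one-minute intervals with total 41 calls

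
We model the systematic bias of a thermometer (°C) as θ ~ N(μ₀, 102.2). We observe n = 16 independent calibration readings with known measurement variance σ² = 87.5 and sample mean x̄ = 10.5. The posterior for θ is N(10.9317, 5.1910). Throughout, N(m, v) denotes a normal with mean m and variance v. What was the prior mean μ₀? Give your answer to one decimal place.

With known observation variance, the Normal–Normal posterior has precision τ_n = τ₀ + n/σ² and mean μ_n = (τ₀μ₀ + (n/σ²)x̄)/τ_n.
Here τ₀ = 1/102.2 = 0.009785 and τ_data = 16/87.5 = 0.182857, so τ_n = 0.192642.
Rearranging for μ₀: μ₀ = (μ_n·τ_n − τ_data·x̄)/τ₀ = (10.9317·0.192642 − 0.182857·10.5) / 0.009785 = 0.185906/0.009785 ≈ 19.0.

μ₀ = 19.0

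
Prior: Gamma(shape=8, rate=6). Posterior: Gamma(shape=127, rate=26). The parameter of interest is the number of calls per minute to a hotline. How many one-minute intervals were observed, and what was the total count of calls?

Gamma–Poisson conjugacy: posterior shape = α + Σxᵢ, posterior rate = β + n.
Matching: Σxᵢ = 127 − 8 = 119 and n = 26 − 6 = 20.

n = 20 one-minute intervals with total 119 calls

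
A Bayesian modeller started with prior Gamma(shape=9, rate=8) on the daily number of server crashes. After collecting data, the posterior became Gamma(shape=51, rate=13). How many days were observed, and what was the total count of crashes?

n = 5 days with total 42 crashes

Gamma–Poisson conjugacy: posterior shape = α + Σxᵢ, posterior rate = β + n.
Matching: Σxᵢ = 51 − 9 = 42 and n = 13 − 8 = 5.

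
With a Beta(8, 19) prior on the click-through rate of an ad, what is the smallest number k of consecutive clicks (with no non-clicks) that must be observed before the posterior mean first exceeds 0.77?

After k clicks and 0 non-clicks the posterior is Beta(8+k, 19), with mean (8+k)/(8+19+k).
Set (8+k)/(27+k) > 0.77 and solve: k > (0.77·27 − 8)/(1 − 0.77) = 55.609.
The smallest integer exceeding 55.609 is 56, and checking k=56: (64)/(83) = 0.7711 > 0.77.

k = 56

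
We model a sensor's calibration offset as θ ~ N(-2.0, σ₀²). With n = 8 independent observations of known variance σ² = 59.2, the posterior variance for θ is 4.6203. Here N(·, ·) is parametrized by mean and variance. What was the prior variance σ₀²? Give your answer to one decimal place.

For the Normal–Normal model with known σ², precisions add: τ_n = τ₀ + n/σ².
So 1/σ₀² = 1/4.6203 − 8/59.2 = 0.216436 − 0.135135 = 0.081301.
Hence σ₀² = 1/0.081301 ≈ 12.3.

σ₀² = 12.3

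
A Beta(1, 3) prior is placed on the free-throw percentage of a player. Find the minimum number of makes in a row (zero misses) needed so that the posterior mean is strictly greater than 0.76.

After k makes and 0 misses the posterior is Beta(1+k, 3), with mean (1+k)/(1+3+k).
Set (1+k)/(4+k) > 0.76 and solve: k > (0.76·4 − 1)/(1 − 0.76) = 8.500.
The smallest integer exceeding 8.500 is 9.

k = 9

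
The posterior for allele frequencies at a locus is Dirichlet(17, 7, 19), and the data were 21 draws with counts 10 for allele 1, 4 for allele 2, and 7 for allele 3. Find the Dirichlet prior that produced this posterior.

Dirichlet(7, 3, 12)

For a Dirichlet(α) prior with multinomial counts c, the posterior is Dirichlet(α + c) componentwise.
Subtract each count from the matching posterior parameter: 17−10=7, 7−4=3, 19−7=12.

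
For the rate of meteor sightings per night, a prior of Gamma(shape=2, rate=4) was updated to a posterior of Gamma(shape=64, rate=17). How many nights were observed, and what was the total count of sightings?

Gamma–Poisson conjugacy: posterior shape = α + Σxᵢ, posterior rate = β + n.
Matching: Σxᵢ = 64 − 2 = 62 and n = 17 − 4 = 13.

n = 13 nights with total 62 sightings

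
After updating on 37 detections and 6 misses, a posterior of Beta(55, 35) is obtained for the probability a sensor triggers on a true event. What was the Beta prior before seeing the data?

Under Beta–binomial conjugacy the posterior parameters are (a+s, b+f).
Subtract the data counts: 55−37=18, 35−6=29.

Beta(18, 29)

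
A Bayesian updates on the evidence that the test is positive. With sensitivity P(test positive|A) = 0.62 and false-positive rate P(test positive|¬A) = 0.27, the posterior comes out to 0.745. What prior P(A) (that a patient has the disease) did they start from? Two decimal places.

P(A) = 0.56

In odds form, posterior odds = prior odds × likelihood ratio, so prior odds = posterior odds ÷ LR.
Posterior odds = 0.745/(1−0.745) = 2.9216. LR = 0.62/0.27 = 2.2963.
Prior odds = 2.9216/2.2963 = 1.2723, so P(A) = 1.2723/(1+1.2723) ≈ 0.56.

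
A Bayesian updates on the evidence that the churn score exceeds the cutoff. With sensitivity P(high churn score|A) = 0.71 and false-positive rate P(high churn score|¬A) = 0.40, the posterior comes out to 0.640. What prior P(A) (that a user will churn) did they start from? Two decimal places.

P(A) = 0.50

Bayes' rule in odds form gives O(A|E) = O(A)·[P(E|A)/P(E|¬A)], hence O(A) = O(A|E)/LR.
Posterior odds = 0.640/(1−0.640) = 1.7778. LR = 0.71/0.40 = 1.7750.
Prior odds = 1.7778/1.7750 = 1.0016, so P(A) = 1.0016/(1+1.0016) ≈ 0.50.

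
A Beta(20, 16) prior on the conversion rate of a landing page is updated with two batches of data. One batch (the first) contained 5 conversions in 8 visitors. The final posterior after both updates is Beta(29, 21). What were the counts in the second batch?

4 conversions and 2 bounces

Because Beta–binomial updating is additive in the counts, the combined data contributed (α_post−α_prior, β_post−β_prior) successes and failures.
Total across both batches: 29−20=9 conversions, 21−16=5 bounces.
Subtract the first batch: 9−5=4 conversions and 5−3=2 bounces.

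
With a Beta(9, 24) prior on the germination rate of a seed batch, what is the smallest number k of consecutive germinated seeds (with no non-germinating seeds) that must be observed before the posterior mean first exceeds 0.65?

After k germinated seeds and 0 non-germinating seeds the posterior is Beta(9+k, 24), with mean (9+k)/(9+24+k).
Set (9+k)/(33+k) > 0.65 and solve: k > (0.65·33 − 9)/(1 − 0.65) = 35.571.
The smallest integer exceeding 35.571 is 36, and checking k=36: (45)/(69) = 0.6522 > 0.65.

k = 36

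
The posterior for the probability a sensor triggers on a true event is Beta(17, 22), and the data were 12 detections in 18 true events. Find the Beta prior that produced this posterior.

A Beta(α, β) prior with s successes and f failures in binomial data gives a Beta(α+s, β+f) posterior.
So α = 17 − 12 = 5 and β = 22 − 6 = 16.

Beta(5, 16)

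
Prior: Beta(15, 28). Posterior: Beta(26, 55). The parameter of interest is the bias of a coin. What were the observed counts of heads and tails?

Under Beta–binomial conjugacy the posterior parameters are (α+s, β+f).
So s = 26 − 15 = 11 and f = 55 − 28 = 27.

11 heads and 27 tails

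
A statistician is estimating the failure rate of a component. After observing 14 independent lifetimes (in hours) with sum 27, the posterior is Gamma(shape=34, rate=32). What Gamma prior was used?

Gamma(shape=20, rate=5)

Gamma–exponential conjugacy: posterior shape = α + n, posterior rate = β + Σtᵢ.
So α = 34 − 14 = 20 and β = 32 − 27 = 5.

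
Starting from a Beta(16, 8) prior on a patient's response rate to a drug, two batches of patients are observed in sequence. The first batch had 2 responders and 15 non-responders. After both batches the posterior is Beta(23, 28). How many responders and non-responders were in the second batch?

5 responders and 5 non-responders

Sequential conjugate updates are equivalent to a single update on the pooled data, so total successes = posterior α − prior α and total failures = posterior β − prior β.
Total across both batches: 23−16=7 responders, 28−8=20 non-responders.
Subtract the first batch: 7−2=5 responders and 20−15=5 non-responders.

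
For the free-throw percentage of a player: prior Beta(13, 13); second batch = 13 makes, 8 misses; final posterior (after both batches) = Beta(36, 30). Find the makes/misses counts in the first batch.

Because Beta–binomial updating is additive in the counts, the combined data contributed (α_post−α_prior, β_post−β_prior) successes and failures.
Total across both batches: 36−13=23 makes, 30−13=17 misses.
Subtract the second batch: 23−13=10 makes and 17−8=9 misses.

10 makes and 9 misses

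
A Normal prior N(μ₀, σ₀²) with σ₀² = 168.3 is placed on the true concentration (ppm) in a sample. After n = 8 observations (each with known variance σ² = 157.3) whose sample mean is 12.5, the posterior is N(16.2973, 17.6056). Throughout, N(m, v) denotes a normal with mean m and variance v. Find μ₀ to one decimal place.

The posterior mean is a precision-weighted average: μ_n = (τ₀μ₀ + τ_data·x̄)/(τ₀+τ_data), with τ₀=1/σ₀² and τ_data=n/σ².
Here τ₀ = 1/168.3 = 0.005942 and τ_data = 8/157.3 = 0.050858, so τ_n = 0.056800.
Rearranging for μ₀: μ₀ = (μ_n·τ_n − τ_data·x̄)/τ₀ = (16.2973·0.056800 − 0.050858·12.5) / 0.005942 = 0.289962/0.005942 ≈ 48.8.

μ₀ = 48.8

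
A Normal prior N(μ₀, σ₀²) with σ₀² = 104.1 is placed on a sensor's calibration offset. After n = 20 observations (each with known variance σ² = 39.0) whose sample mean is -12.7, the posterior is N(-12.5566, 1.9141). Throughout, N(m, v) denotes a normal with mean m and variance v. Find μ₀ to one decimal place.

The posterior mean is a precision-weighted average: μ_n = (τ₀μ₀ + τ_data·x̄)/(τ₀+τ_data), with τ₀=1/σ₀² and τ_data=n/σ².
Here τ₀ = 1/104.1 = 0.009606 and τ_data = 20/39.0 = 0.512821, so τ_n = 0.522427.
Rearranging for μ₀: μ₀ = (μ_n·τ_n − τ_data·x̄)/τ₀ = (-12.5566·0.522427 − 0.512821·-12.7) / 0.009606 = -0.047080/0.009606 ≈ -4.9.

μ₀ = -4.9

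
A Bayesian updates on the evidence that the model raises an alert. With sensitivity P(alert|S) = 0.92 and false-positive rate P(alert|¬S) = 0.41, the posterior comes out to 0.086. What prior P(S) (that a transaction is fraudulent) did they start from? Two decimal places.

In odds form, posterior odds = prior odds × likelihood ratio, so prior odds = posterior odds ÷ LR.
Posterior odds = 0.086/(1−0.086) = 0.0941. LR = 0.92/0.41 = 2.2439.
Prior odds = 0.0941/2.2439 = 0.0419, so P(S) = 0.0419/(1+0.0419) ≈ 0.04.

P(S) = 0.04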